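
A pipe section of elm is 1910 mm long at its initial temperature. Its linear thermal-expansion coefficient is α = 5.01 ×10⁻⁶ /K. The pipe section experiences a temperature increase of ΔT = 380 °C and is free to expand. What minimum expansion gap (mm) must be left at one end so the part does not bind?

3.64 mm

ΔL = α·L₀·ΔT = 5.01×10⁻⁶ × 1910 mm × 380.0 K = 3.64 mm.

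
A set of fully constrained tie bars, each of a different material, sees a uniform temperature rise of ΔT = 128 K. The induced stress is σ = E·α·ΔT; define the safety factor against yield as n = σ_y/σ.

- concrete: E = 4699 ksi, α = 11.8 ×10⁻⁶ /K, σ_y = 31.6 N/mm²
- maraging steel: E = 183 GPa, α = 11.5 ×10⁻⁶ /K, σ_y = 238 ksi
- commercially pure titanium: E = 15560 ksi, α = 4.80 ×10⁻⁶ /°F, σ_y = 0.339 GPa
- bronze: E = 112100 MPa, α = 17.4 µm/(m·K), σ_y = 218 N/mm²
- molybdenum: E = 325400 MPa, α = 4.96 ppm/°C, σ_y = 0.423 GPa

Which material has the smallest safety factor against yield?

With everything in SI (GPa, ×10⁻⁶/K, MPa):
  concrete: E = 32.40, α = 11.8, σ_y = 31.60 → σ = 48.9 MPa, n = 0.646
  maraging steel: E = 183.0, α = 11.5, σ_y = 1641 → σ = 269 MPa, n = 6.09
  commercially pure titanium: E = 107.3, α = 8.64, σ_y = 339.0 → σ = 119 MPa, n = 2.86
  bronze: E = 112.1, α = 17.4, σ_y = 218.0 → σ = 250 MPa, n = 0.873
  molybdenum: E = 325.4, α = 4.96, σ_y = 423.0 → σ = 207 MPa, n = 2.05
Concrete has the lowest safety factor, n = 0.646.

concrete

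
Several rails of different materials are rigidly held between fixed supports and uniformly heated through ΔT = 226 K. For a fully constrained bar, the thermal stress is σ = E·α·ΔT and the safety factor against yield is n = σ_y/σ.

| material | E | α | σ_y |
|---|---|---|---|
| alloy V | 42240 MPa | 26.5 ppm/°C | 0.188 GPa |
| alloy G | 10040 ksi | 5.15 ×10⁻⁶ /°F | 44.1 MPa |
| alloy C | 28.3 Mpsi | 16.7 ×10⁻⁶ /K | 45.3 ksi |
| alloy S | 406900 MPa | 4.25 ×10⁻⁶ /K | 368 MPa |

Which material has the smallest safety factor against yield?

alloy G

Per material, after unit conversion:
  alloy V: E = 42.24, α = 26.5, σ_y = 188.0 → σ = 253 MPa, n = 0.743
  alloy G: E = 69.22, α = 9.27, σ_y = 44.10 → σ = 145 MPa, n = 0.304
  alloy C: E = 195.1, α = 16.7, σ_y = 312.3 → σ = 736 MPa, n = 0.424
  alloy S: E = 406.9, α = 4.25, σ_y = 368.0 → σ = 391 MPa, n = 0.942
Alloy G has the lowest safety factor, n = 0.304.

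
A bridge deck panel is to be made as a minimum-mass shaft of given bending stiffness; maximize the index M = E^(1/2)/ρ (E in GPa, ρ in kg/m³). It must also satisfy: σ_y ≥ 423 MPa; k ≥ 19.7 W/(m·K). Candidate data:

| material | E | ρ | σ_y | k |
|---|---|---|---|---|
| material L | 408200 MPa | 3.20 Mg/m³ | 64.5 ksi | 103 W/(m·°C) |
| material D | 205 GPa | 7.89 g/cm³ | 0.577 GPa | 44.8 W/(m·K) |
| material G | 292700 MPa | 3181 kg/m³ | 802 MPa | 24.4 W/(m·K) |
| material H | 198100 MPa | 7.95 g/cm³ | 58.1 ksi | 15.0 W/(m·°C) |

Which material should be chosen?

material L

Screen on constraints: σ_y ≥ 423 MPa; k ≥ 19.7 W/(m·K). Survivors: material L, material D, material G.
Convert each candidate to consistent units, then evaluate M:
  material L: E = 408.2 GPa, ρ = 3200 kg/m³
  material D: E = 205.0 GPa, ρ = 7890 kg/m³
  material G: E = 292.7 GPa, ρ = 3181 kg/m³
  material L: M = 6.31×10⁻³
  material G: M = 5.38×10⁻³
  material D: M = 1.81×10⁻³
The maximum is for material L.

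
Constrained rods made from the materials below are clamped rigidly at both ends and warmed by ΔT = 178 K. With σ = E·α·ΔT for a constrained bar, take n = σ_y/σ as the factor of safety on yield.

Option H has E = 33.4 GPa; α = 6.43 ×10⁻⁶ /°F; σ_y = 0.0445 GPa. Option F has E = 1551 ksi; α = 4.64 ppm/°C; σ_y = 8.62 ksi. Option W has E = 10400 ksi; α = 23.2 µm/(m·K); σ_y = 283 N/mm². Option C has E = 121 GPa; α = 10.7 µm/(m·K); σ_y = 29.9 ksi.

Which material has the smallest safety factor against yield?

In consistent units (E in GPa, α in ×10⁻⁶/K, σ_y in MPa):
  option H: E = 33.40, α = 11.6, σ_y = 44.50 → σ = 68.8 MPa, n = 0.647
  option F: E = 10.69, α = 4.64, σ_y = 59.43 → σ = 8.83 MPa, n = 6.73
  option W: E = 71.71, α = 23.2, σ_y = 283.0 → σ = 296 MPa, n = 0.956
  option C: E = 121.0, α = 10.7, σ_y = 206.2 → σ = 230 MPa, n = 0.895
Smallest n: option H with n = 0.647.

option H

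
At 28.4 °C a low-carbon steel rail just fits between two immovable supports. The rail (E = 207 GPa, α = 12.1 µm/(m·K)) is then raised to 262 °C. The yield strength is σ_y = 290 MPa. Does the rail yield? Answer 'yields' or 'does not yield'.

yields

ΔT = 233.6 K. Constrained thermal stress σ = E·α·ΔT = 207.0×10³ MPa × 12.1×10⁻⁶ × 233.6 = 585 MPa (compressive).
Compare to σ_y = 290 MPa: σ ≥ σ_y, so it yields.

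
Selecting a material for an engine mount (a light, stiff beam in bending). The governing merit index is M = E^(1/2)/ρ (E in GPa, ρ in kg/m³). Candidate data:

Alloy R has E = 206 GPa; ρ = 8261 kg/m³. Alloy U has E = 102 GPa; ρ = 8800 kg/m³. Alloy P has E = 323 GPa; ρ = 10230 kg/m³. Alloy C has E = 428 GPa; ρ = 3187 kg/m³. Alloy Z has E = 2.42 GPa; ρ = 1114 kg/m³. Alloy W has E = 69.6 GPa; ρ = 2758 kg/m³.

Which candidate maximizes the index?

alloy C

Evaluate M for each candidate:
  alloy C: M = 6.49×10⁻³
  alloy W: M = 3.02×10⁻³
  alloy P: M = 1.76×10⁻³
  alloy R: M = 1.74×10⁻³
  alloy Z: M = 1.40×10⁻³
  alloy U: M = 1.15×10⁻³
Alloy C ranks first.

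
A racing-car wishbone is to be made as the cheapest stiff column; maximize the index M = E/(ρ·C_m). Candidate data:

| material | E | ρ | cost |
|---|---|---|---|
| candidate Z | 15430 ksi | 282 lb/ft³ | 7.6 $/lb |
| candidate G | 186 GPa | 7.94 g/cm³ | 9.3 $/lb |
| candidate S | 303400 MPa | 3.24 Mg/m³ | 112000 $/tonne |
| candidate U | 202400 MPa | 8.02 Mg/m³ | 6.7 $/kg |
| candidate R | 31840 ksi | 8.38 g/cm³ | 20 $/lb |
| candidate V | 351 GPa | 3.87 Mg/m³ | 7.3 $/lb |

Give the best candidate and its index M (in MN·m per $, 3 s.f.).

In SI units:
  candidate Z: E = 106.4 GPa, ρ = 4517 kg/m³, cost = 16.75 $/kg
  candidate G: E = 186.0 GPa, ρ = 7940 kg/m³, cost = 20.50 $/kg
  candidate S: E = 303.4 GPa, ρ = 3240 kg/m³, cost = 112.0 $/kg
  candidate U: E = 202.4 GPa, ρ = 8020 kg/m³, cost = 6.700 $/kg
  candidate R: E = 219.5 GPa, ρ = 8380 kg/m³, cost = 44.09 $/kg
  candidate V: E = 351.0 GPa, ρ = 3870 kg/m³, cost = 16.09 $/kg
  candidate V: M = 5.64 MN·m per $
  candidate U: M = 3.77 MN·m per $
  candidate Z: M = 1.41 MN·m per $
  candidate G: M = 1.14 MN·m per $
  candidate S: M = 0.836 MN·m per $
  candidate R: M = 0.594 MN·m per $
Highest index: candidate V.

candidate V, M = 5.64 MN·m per $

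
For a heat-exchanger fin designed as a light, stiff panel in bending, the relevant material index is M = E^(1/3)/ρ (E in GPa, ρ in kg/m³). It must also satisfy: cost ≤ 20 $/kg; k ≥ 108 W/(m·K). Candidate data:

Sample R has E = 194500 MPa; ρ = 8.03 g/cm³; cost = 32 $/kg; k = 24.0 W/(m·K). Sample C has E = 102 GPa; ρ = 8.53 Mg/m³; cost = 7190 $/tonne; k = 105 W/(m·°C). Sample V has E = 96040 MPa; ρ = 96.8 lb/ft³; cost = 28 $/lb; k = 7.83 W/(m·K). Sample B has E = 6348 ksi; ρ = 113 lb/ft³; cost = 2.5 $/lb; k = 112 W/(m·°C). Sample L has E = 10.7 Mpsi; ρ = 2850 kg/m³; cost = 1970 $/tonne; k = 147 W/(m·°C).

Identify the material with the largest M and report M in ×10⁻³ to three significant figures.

Screen on constraints: cost ≤ 20 $/kg; k ≥ 108 W/(m·K). Survivors: sample B, sample L.
Convert each candidate to consistent units, then evaluate M:
  sample B: E = 43.77 GPa, ρ = 1810 kg/m³
  sample L: E = 73.77 GPa, ρ = 2850 kg/m³
  sample B: M = 1.95×10⁻³
  sample L: M = 1.47×10⁻³
Sample B has the largest M.

sample B, M = 1.95×10⁻³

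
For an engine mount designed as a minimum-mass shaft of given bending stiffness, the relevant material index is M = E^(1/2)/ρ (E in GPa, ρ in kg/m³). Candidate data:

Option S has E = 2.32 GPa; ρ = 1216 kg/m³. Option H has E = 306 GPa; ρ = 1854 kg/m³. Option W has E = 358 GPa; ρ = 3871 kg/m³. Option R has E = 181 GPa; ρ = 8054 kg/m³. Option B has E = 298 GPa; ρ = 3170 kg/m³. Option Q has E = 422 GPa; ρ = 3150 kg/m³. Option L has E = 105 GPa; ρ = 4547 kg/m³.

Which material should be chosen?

option H

Computing M directly (units already consistent):
  option H: M = 9.44×10⁻³
  option Q: M = 6.52×10⁻³
  option B: M = 5.45×10⁻³
  option W: M = 4.89×10⁻³
  option L: M = 2.25×10⁻³
  option R: M = 1.67×10⁻³
  option S: M = 1.25×10⁻³
Highest index: option H.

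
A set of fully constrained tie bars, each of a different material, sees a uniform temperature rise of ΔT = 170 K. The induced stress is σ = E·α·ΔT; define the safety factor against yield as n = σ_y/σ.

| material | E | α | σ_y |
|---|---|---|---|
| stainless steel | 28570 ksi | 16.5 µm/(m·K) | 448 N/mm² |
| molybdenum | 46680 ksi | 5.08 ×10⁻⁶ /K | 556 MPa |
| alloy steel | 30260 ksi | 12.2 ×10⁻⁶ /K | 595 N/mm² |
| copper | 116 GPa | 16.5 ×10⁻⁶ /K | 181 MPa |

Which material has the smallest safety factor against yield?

With everything in SI (GPa, ×10⁻⁶/K, MPa):
  stainless steel: E = 197.0, α = 16.5, σ_y = 448.0 → σ = 553 MPa, n = 0.811
  molybdenum: E = 321.8, α = 5.08, σ_y = 556.0 → σ = 278 MPa, n = 2.00
  alloy steel: E = 208.6, α = 12.2, σ_y = 595.0 → σ = 433 MPa, n = 1.38
  copper: E = 116.0, α = 16.5, σ_y = 181.0 → σ = 325 MPa, n = 0.556
The minimum is copper at n = 0.556.

copper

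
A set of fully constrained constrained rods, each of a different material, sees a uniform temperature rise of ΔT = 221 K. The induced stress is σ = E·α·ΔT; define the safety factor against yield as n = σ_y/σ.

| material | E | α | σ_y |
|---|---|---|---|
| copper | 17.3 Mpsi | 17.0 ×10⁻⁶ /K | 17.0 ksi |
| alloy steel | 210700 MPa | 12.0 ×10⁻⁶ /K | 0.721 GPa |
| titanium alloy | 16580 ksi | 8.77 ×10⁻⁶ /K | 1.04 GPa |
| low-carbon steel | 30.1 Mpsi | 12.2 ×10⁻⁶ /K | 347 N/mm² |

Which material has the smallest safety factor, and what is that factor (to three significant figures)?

copper, n = 0.262

In consistent units (E in GPa, α in ×10⁻⁶/K, σ_y in MPa):
  copper: E = 119.3, α = 17.0, σ_y = 117.2 → σ = 448 MPa, n = 0.262
  alloy steel: E = 210.7, α = 12.0, σ_y = 721.0 → σ = 559 MPa, n = 1.29
  titanium alloy: E = 114.3, α = 8.77, σ_y = 1040 → σ = 222 MPa, n = 4.69
  low-carbon steel: E = 207.5, α = 12.2, σ_y = 347.0 → σ = 560 MPa, n = 0.620
Smallest n: copper with n = 0.262.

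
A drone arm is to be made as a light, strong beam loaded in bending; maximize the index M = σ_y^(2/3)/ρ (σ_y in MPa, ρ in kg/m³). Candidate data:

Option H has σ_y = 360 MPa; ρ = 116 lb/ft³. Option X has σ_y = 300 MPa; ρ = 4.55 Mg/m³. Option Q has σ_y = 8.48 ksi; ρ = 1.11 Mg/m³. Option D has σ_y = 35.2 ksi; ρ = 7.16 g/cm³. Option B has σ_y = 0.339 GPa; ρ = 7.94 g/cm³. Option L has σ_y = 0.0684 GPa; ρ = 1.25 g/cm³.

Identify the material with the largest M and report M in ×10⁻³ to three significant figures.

option H, M = 27.2×10⁻³

Convert each candidate to consistent units, then evaluate M:
  option H: σ_y = 360.0 MPa, ρ = 1858 kg/m³
  option X: σ_y = 300.0 MPa, ρ = 4550 kg/m³
  option Q: σ_y = 58.47 MPa, ρ = 1110 kg/m³
  option D: σ_y = 242.7 MPa, ρ = 7160 kg/m³
  option B: σ_y = 339.0 MPa, ρ = 7940 kg/m³
  option L: σ_y = 68.40 MPa, ρ = 1250 kg/m³
  option H: M = 27.2×10⁻³
  option Q: M = 13.6×10⁻³
  option L: M = 13.4×10⁻³
  option X: M = 9.85×10⁻³
  option B: M = 6.12×10⁻³
  option D: M = 5.43×10⁻³
Highest index: option H.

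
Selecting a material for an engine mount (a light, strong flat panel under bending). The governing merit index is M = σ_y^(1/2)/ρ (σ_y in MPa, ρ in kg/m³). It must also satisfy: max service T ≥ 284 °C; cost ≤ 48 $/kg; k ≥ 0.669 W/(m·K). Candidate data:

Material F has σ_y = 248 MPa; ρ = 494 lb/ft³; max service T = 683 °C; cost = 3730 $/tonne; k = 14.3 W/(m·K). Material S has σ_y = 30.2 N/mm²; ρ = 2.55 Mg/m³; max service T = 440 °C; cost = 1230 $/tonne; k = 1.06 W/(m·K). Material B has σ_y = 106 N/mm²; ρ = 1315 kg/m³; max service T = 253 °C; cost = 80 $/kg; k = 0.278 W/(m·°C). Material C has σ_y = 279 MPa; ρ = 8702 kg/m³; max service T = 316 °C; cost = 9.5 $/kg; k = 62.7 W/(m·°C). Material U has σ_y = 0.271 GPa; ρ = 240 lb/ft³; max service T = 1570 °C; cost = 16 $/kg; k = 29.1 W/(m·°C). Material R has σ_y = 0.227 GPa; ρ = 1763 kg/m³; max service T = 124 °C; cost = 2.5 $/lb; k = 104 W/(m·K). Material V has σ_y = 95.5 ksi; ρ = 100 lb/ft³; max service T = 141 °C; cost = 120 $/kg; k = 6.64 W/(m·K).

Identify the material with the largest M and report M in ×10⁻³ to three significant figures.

material U, M = 4.28×10⁻³

Screen on constraints: max service T ≥ 284 °C; cost ≤ 48 $/kg; k ≥ 0.669 W/(m·K). Survivors: material F, material S, material C, material U.
Normalizing units and computing the index:
  material F: σ_y = 248.0 MPa, ρ = 7913 kg/m³
  material S: σ_y = 30.20 MPa, ρ = 2550 kg/m³
  material C: σ_y = 279.0 MPa, ρ = 8702 kg/m³
  material U: σ_y = 271.0 MPa, ρ = 3844 kg/m³
  material U: M = 4.28×10⁻³
  material S: M = 2.16×10⁻³
  material F: M = 1.99×10⁻³
  material C: M = 1.92×10⁻³
Material U ranks first.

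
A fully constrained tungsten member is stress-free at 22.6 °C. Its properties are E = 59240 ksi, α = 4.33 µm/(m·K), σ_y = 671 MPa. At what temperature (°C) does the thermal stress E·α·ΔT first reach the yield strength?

402 °C

E = 59240 ksi = 408.4 GPa.
E·α·ΔT = 671.0 MPa ⇒ ΔT = 671.0 / (408.4×10³ × 4.33×10⁻⁶) = 379.4 K.
T = 22.6 + 379.4 = 402.0 °C.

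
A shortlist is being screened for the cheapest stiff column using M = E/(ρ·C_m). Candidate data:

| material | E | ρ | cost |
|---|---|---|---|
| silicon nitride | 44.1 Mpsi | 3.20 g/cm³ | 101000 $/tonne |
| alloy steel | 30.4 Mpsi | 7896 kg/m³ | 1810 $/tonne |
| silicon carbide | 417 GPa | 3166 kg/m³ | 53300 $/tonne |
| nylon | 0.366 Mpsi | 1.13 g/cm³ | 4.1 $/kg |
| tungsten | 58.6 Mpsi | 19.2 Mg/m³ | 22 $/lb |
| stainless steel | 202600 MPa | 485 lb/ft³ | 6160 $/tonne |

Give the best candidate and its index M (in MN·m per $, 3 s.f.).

Convert each candidate to consistent units, then evaluate M:
  silicon nitride: E = 304.1 GPa, ρ = 3200 kg/m³, cost = 101.0 $/kg
  alloy steel: E = 209.6 GPa, ρ = 7896 kg/m³, cost = 1.810 $/kg
  silicon carbide: E = 417.0 GPa, ρ = 3166 kg/m³, cost = 53.30 $/kg
  nylon: E = 2.523 GPa, ρ = 1130 kg/m³, cost = 4.100 $/kg
  tungsten: E = 404.0 GPa, ρ = 19200 kg/m³, cost = 48.50 $/kg
  stainless steel: E = 202.6 GPa, ρ = 7769 kg/m³, cost = 6.160 $/kg
  alloy steel: M = 14.7 MN·m per $
  stainless steel: M = 4.23 MN·m per $
  silicon carbide: M = 2.47 MN·m per $
  silicon nitride: M = 0.941 MN·m per $
  nylon: M = 0.545 MN·m per $
  tungsten: M = 0.434 MN·m per $
Alloy steel has the largest M.

alloy steel, M = 14.7 MN·m per $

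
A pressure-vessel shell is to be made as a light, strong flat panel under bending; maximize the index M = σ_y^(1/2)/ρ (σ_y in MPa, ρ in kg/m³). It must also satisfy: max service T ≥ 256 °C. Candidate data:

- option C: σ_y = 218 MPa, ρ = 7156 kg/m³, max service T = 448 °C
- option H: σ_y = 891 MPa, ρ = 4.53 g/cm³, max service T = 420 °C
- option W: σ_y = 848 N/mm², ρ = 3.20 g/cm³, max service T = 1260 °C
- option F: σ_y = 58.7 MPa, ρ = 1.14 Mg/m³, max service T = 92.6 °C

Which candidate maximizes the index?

Screen on constraints: max service T ≥ 256 °C. Survivors: option C, option H, option W.
Normalizing units and computing the index:
  option C: σ_y = 218.0 MPa, ρ = 7156 kg/m³
  option H: σ_y = 891.0 MPa, ρ = 4530 kg/m³
  option W: σ_y = 848.0 MPa, ρ = 3200 kg/m³
  option W: M = 9.10×10⁻³
  option H: M = 6.59×10⁻³
  option C: M = 2.06×10⁻³
Option W has the largest M.

option W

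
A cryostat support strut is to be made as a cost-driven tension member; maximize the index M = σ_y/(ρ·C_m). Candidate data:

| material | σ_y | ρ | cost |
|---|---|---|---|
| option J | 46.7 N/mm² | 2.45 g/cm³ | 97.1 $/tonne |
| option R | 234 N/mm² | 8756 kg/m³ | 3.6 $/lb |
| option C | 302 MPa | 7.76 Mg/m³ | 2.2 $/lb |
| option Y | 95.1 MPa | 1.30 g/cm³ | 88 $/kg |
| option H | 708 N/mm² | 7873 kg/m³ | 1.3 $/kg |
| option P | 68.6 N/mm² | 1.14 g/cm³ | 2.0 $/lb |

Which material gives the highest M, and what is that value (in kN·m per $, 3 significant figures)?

After converting to SI:
  option J: σ_y = 46.70 MPa, ρ = 2450 kg/m³, cost = 0.09710 $/kg
  option R: σ_y = 234.0 MPa, ρ = 8756 kg/m³, cost = 7.937 $/kg
  option C: σ_y = 302.0 MPa, ρ = 7760 kg/m³, cost = 4.850 $/kg
  option Y: σ_y = 95.10 MPa, ρ = 1300 kg/m³, cost = 88.00 $/kg
  option H: σ_y = 708.0 MPa, ρ = 7873 kg/m³, cost = 1.300 $/kg
  option P: σ_y = 68.60 MPa, ρ = 1140 kg/m³, cost = 4.409 $/kg
  option J: M = 196 kN·m per $
  option H: M = 69.2 kN·m per $
  option P: M = 13.6 kN·m per $
  option C: M = 8.02 kN·m per $
  option R: M = 3.37 kN·m per $
  option Y: M = 0.831 kN·m per $
Highest index: option J.

option J, M = 196 kN·m per $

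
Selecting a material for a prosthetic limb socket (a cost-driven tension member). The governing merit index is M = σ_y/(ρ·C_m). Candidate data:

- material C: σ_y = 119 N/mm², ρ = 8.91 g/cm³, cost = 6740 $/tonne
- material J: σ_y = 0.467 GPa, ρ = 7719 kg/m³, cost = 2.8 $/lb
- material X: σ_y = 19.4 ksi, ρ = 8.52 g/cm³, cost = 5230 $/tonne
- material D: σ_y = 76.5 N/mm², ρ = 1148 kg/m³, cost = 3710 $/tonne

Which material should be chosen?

material D

Putting every candidate on a common basis:
  material C: σ_y = 119.0 MPa, ρ = 8910 kg/m³, cost = 6.740 $/kg
  material J: σ_y = 467.0 MPa, ρ = 7719 kg/m³, cost = 6.173 $/kg
  material X: σ_y = 133.8 MPa, ρ = 8520 kg/m³, cost = 5.230 $/kg
  material D: σ_y = 76.50 MPa, ρ = 1148 kg/m³, cost = 3.710 $/kg
  material D: M = 18.0 kN·m per $
  material J: M = 9.80 kN·m per $
  material X: M = 3.00 kN·m per $
  material C: M = 1.98 kN·m per $
Highest index: material D.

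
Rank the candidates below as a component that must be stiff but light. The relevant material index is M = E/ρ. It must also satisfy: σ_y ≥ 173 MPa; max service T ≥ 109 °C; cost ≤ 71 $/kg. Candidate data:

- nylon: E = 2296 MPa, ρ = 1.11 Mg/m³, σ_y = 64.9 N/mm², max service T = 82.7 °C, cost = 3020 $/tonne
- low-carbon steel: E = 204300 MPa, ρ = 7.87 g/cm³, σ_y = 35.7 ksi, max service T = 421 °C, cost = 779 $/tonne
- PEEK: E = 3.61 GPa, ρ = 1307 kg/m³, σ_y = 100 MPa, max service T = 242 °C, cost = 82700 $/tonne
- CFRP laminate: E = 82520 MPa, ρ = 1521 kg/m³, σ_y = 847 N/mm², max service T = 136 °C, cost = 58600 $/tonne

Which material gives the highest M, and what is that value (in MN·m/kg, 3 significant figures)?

Screen on constraints: σ_y ≥ 173 MPa; max service T ≥ 109 °C; cost ≤ 71 $/kg. Survivors: low-carbon steel, CFRP laminate.
In SI units:
  low-carbon steel: E = 204.3 GPa, ρ = 7870 kg/m³
  CFRP laminate: E = 82.52 GPa, ρ = 1521 kg/m³
  CFRP laminate: M = 54.3 MN·m/kg
  low-carbon steel: M = 26.0 MN·m/kg
Highest index: CFRP laminate.

CFRP laminate, M = 54.3 MN·m/kg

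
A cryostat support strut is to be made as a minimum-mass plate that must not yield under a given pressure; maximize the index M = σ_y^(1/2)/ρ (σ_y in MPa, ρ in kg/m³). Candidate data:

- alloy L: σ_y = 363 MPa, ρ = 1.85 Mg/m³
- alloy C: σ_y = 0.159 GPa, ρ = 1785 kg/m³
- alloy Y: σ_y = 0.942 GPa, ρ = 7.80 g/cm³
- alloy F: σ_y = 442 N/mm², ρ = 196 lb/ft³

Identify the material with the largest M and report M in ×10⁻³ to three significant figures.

alloy L, M = 10.3×10⁻³

Normalizing units and computing the index:
  alloy L: σ_y = 363.0 MPa, ρ = 1850 kg/m³
  alloy C: σ_y = 159.0 MPa, ρ = 1785 kg/m³
  alloy Y: σ_y = 942.0 MPa, ρ = 7800 kg/m³
  alloy F: σ_y = 442.0 MPa, ρ = 3140 kg/m³
  alloy L: M = 10.3×10⁻³
  alloy C: M = 7.06×10⁻³
  alloy F: M = 6.70×10⁻³
  alloy Y: M = 3.93×10⁻³
The maximum is for alloy L.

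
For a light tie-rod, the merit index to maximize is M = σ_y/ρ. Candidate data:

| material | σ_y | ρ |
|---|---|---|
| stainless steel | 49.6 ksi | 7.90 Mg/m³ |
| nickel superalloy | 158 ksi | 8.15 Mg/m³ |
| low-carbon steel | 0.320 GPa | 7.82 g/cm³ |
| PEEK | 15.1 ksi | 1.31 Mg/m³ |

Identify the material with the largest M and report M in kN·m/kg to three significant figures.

In SI units:
  stainless steel: σ_y = 342.0 MPa, ρ = 7900 kg/m³
  nickel superalloy: σ_y = 1089 MPa, ρ = 8150 kg/m³
  low-carbon steel: σ_y = 320.0 MPa, ρ = 7820 kg/m³
  PEEK: σ_y = 104.1 MPa, ρ = 1310 kg/m³
  nickel superalloy: M = 134 kN·m/kg
  PEEK: M = 79.5 kN·m/kg
  stainless steel: M = 43.3 kN·m/kg
  low-carbon steel: M = 40.9 kN·m/kg
Nickel superalloy ranks first.

nickel superalloy, M = 134 kN·m/kg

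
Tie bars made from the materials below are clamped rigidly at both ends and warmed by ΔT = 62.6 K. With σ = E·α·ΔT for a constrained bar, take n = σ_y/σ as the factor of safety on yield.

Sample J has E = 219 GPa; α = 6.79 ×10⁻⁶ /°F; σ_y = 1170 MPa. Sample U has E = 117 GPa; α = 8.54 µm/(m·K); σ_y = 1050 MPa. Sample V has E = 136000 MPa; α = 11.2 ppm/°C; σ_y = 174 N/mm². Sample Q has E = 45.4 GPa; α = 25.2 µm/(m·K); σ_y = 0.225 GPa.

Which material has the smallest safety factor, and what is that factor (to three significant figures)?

sample V, n = 1.82

Per material, after unit conversion:
  sample J: E = 219.0, α = 12.2, σ_y = 1170 → σ = 168 MPa, n = 6.98
  sample U: E = 117.0, α = 8.54, σ_y = 1050 → σ = 62.5 MPa, n = 16.8
  sample V: E = 136.0, α = 11.2, σ_y = 174.0 → σ = 95.4 MPa, n = 1.82
  sample Q: E = 45.40, α = 25.2, σ_y = 225.0 → σ = 71.6 MPa, n = 3.14
Sample V has the lowest safety factor, n = 1.82.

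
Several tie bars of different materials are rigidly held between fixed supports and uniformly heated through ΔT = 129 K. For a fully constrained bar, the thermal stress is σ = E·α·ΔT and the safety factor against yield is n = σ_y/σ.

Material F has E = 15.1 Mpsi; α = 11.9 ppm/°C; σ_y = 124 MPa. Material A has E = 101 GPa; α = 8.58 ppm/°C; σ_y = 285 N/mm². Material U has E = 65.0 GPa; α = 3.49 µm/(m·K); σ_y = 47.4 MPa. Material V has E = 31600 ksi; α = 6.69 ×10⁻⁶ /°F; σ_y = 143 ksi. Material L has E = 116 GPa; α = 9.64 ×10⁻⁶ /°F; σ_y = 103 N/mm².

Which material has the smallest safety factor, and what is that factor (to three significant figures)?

In consistent units (E in GPa, α in ×10⁻⁶/K, σ_y in MPa):
  material F: E = 104.1, α = 11.9, σ_y = 124.0 → σ = 160 MPa, n = 0.776
  material A: E = 101.0, α = 8.58, σ_y = 285.0 → σ = 112 MPa, n = 2.55
  material U: E = 65.00, α = 3.49, σ_y = 47.40 → σ = 29.3 MPa, n = 1.62
  material V: E = 217.9, α = 12.0, σ_y = 986.0 → σ = 338 MPa, n = 2.91
  material L: E = 116.0, α = 17.4, σ_y = 103.0 → σ = 260 MPa, n = 0.397
The minimum is material L at n = 0.397.

material L, n = 0.397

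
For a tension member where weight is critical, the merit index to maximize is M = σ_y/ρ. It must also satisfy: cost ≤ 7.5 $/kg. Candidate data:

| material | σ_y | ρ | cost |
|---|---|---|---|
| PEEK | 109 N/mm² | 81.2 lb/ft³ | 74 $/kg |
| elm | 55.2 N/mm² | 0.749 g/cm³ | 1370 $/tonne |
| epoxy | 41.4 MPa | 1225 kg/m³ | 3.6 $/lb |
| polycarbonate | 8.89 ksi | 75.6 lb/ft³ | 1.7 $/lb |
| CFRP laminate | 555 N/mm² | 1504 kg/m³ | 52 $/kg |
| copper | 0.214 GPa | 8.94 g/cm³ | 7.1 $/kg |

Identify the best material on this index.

elm

Screen on constraints: cost ≤ 7.5 $/kg. Survivors: elm, polycarbonate, copper.
Normalizing units and computing the index:
  elm: σ_y = 55.20 MPa, ρ = 749.0 kg/m³
  polycarbonate: σ_y = 61.29 MPa, ρ = 1211 kg/m³
  copper: σ_y = 214.0 MPa, ρ = 8940 kg/m³
  elm: M = 73.7 kN·m/kg
  polycarbonate: M = 50.6 kN·m/kg
  copper: M = 23.9 kN·m/kg
The maximum is for elm.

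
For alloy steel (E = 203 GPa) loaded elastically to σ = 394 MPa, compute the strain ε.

1.94×10⁻³

ε = σ/E = 394 / 203000 = 1.94×10⁻³.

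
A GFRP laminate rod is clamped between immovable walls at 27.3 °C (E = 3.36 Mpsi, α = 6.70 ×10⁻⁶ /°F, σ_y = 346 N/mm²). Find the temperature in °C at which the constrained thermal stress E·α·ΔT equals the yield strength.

1270 °C

E = 3.36 Mpsi = 23.17 GPa.
α = 6.70×10⁻⁶/°F × 9/5 = 12.1×10⁻⁶/K.
σ_y = 346 N/mm² = 346.0 MPa.
E·α·ΔT = 346.0 MPa ⇒ ΔT = 346.0 / (23.17×10³ × 12.1×10⁻⁶) = 1238 K.
T = 27.3 + 1238 = 1266 °C.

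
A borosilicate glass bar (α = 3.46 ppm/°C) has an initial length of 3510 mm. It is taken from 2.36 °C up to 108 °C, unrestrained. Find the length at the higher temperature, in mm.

ΔT = 108 − 2.36 = 105.6 K.
ΔL = α·L₀·ΔT = 3.46×10⁻⁶ × 3510 mm × 105.6 K = 1.28 mm.
L = L₀ + ΔL = 3510 + 1.28 = 3511.3 mm.

3511.3 mm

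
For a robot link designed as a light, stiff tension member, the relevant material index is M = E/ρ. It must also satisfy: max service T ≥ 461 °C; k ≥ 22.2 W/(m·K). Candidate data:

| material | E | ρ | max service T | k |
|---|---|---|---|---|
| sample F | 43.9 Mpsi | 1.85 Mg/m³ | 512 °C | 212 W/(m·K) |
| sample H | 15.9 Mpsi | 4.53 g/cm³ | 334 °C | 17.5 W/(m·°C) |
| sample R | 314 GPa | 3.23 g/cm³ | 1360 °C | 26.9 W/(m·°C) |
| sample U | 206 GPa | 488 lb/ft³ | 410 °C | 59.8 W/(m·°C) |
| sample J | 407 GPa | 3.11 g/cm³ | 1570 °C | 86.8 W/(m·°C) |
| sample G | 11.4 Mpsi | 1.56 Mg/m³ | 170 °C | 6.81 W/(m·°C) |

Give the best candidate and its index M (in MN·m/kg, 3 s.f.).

sample F, M = 164 MN·m/kg

Screen on constraints: max service T ≥ 461 °C; k ≥ 22.2 W/(m·K). Survivors: sample F, sample R, sample J.
In SI units:
  sample F: E = 302.7 GPa, ρ = 1850 kg/m³
  sample R: E = 314.0 GPa, ρ = 3230 kg/m³
  sample J: E = 407.0 GPa, ρ = 3110 kg/m³
  sample F: M = 164 MN·m/kg
  sample J: M = 131 MN·m/kg
  sample R: M = 97.2 MN·m/kg
Sample F ranks first.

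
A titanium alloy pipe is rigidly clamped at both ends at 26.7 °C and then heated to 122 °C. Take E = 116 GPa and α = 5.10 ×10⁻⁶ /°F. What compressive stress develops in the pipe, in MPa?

101 MPa

α = 5.10×10⁻⁶/°F × 9/5 = 9.18×10⁻⁶/K.
ΔT = 95.30 K. Constrained thermal stress σ = E·α·ΔT = 116.0×10³ MPa × 9.18×10⁻⁶ × 95.30 = 101 MPa (compressive).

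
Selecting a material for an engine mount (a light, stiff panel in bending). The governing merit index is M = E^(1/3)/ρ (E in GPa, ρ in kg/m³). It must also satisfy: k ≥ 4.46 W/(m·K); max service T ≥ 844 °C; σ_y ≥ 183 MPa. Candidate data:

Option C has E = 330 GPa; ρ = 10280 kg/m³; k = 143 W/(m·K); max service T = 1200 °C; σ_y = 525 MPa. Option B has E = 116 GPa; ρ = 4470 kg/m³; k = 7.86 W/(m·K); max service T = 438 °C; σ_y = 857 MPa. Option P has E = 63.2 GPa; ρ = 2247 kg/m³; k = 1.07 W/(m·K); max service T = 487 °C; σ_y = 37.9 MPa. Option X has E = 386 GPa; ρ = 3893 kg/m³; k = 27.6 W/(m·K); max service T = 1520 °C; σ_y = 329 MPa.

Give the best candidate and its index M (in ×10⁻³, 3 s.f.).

option X, M = 1.87×10⁻³

Screen on constraints: k ≥ 4.46 W/(m·K); max service T ≥ 844 °C; σ_y ≥ 183 MPa. Survivors: option C, option X.
Evaluate M for each candidate:
  option X: M = 1.87×10⁻³
  option C: M = 0.672×10⁻³
Highest index: option X.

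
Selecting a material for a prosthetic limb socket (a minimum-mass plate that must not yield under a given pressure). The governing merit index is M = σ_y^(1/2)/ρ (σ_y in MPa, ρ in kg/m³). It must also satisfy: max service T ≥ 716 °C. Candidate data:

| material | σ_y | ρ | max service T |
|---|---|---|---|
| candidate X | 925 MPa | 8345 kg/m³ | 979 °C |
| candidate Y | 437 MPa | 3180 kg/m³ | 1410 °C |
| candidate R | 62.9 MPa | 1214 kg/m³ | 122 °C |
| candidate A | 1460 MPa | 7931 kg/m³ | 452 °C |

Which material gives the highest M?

Screen on constraints: max service T ≥ 716 °C. Survivors: candidate X, candidate Y.
Computing M directly (units already consistent):
  candidate Y: M = 6.57×10⁻³
  candidate X: M = 3.64×10⁻³
Candidate Y has the largest M.

candidate Y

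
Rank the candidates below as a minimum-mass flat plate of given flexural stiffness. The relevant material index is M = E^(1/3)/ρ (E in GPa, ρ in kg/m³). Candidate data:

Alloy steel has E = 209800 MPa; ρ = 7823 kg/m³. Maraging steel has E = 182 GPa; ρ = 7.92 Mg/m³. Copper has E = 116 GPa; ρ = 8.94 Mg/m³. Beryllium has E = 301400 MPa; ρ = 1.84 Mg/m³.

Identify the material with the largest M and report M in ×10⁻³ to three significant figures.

beryllium, M = 3.64×10⁻³

After converting to SI:
  alloy steel: E = 209.8 GPa, ρ = 7823 kg/m³
  maraging steel: E = 182.0 GPa, ρ = 7920 kg/m³
  copper: E = 116.0 GPa, ρ = 8940 kg/m³
  beryllium: E = 301.4 GPa, ρ = 1840 kg/m³
  beryllium: M = 3.64×10⁻³
  alloy steel: M = 0.760×10⁻³
  maraging steel: M = 0.716×10⁻³
  copper: M = 0.546×10⁻³
Beryllium ranks first.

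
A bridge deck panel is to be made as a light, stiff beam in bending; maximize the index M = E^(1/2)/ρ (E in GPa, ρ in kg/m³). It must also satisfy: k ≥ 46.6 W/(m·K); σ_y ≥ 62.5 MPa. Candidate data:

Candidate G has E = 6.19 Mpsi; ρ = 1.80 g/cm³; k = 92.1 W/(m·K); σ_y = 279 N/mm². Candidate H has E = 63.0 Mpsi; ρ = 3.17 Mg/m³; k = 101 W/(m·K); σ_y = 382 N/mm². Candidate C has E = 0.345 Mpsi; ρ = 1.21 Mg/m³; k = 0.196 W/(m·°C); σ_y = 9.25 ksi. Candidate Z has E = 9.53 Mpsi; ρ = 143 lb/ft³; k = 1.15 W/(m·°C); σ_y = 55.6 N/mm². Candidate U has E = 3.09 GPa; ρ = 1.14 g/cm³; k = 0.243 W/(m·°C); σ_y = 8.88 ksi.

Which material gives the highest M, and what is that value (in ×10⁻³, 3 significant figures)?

candidate H, M = 6.57×10⁻³

Screen on constraints: k ≥ 46.6 W/(m·K); σ_y ≥ 62.5 MPa. Survivors: candidate G, candidate H.
Putting every candidate on a common basis:
  candidate G: E = 42.68 GPa, ρ = 1800 kg/m³
  candidate H: E = 434.4 GPa, ρ = 3170 kg/m³
  candidate H: M = 6.57×10⁻³
  candidate G: M = 3.63×10⁻³
Candidate H has the largest M.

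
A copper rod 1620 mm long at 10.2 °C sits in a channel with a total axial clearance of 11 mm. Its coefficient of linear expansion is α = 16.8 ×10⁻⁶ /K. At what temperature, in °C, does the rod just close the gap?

414 °C

α·L₀·ΔT = 11.0 mm ⇒ ΔT = 11.0 / (16.8×10⁻⁶ × 1620.0) = 404.2 K.
T = 10.2 + 404.2 = 414.4 °C.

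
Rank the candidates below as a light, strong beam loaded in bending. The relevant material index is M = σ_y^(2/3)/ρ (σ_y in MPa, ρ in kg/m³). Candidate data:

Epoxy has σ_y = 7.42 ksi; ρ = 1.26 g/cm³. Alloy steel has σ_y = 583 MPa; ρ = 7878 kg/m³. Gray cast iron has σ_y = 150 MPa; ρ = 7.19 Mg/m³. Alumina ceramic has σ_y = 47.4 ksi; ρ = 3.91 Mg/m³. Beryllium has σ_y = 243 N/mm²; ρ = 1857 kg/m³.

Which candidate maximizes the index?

beryllium

In SI units:
  epoxy: σ_y = 51.16 MPa, ρ = 1260 kg/m³
  alloy steel: σ_y = 583.0 MPa, ρ = 7878 kg/m³
  gray cast iron: σ_y = 150.0 MPa, ρ = 7190 kg/m³
  alumina ceramic: σ_y = 326.8 MPa, ρ = 3910 kg/m³
  beryllium: σ_y = 243.0 MPa, ρ = 1857 kg/m³
  beryllium: M = 21.0×10⁻³
  alumina ceramic: M = 12.1×10⁻³
  epoxy: M = 10.9×10⁻³
  alloy steel: M = 8.86×10⁻³
  gray cast iron: M = 3.93×10⁻³
Highest index: beryllium.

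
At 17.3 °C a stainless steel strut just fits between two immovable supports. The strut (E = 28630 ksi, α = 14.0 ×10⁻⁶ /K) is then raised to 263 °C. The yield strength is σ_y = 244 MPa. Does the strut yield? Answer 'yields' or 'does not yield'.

E = 28630 ksi = 197.4 GPa.
ΔT = 245.7 K. Constrained thermal stress σ = E·α·ΔT = 197.4×10³ MPa × 14.0×10⁻⁶ × 245.7 = 679 MPa (compressive).
Compare to σ_y = 244 MPa: σ ≥ σ_y, so it yields.

yields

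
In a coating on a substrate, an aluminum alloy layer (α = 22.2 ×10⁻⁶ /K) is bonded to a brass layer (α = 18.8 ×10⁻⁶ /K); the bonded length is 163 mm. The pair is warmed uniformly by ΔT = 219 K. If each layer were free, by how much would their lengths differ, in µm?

Δα = |22.2 − 18.8|×10⁻⁶/K = 3.40×10⁻⁶/K.
ΔL_mismatch = Δα·L·ΔT = 3.40×10⁻⁶ × 163.0 mm × 219.0 K = 121 µm.

121 µm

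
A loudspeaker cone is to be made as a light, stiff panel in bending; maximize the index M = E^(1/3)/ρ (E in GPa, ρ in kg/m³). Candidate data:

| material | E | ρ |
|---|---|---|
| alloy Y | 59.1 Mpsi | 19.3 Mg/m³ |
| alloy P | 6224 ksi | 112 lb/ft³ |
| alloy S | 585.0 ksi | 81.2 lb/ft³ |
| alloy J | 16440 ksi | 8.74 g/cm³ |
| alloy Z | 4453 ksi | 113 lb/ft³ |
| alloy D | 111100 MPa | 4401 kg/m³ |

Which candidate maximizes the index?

In SI units:
  alloy Y: E = 407.5 GPa, ρ = 19300 kg/m³
  alloy P: E = 42.91 GPa, ρ = 1794 kg/m³
  alloy S: E = 4.033 GPa, ρ = 1301 kg/m³
  alloy J: E = 113.3 GPa, ρ = 8740 kg/m³
  alloy Z: E = 30.70 GPa, ρ = 1810 kg/m³
  alloy D: E = 111.1 GPa, ρ = 4401 kg/m³
  alloy P: M = 1.95×10⁻³
  alloy Z: M = 1.73×10⁻³
  alloy S: M = 1.22×10⁻³
  alloy D: M = 1.09×10⁻³
  alloy J: M = 0.554×10⁻³
  alloy Y: M = 0.384×10⁻³
Highest index: alloy P.

alloy P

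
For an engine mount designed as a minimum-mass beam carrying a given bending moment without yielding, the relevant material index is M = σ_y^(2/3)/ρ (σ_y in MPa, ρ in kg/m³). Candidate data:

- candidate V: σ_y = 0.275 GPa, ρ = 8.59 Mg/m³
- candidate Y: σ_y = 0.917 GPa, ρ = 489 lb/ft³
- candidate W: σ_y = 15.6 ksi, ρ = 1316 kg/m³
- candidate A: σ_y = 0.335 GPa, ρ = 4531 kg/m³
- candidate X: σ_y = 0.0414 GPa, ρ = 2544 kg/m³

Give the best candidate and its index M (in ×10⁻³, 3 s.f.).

In SI units:
  candidate V: σ_y = 275.0 MPa, ρ = 8590 kg/m³
  candidate Y: σ_y = 917.0 MPa, ρ = 7833 kg/m³
  candidate W: σ_y = 107.6 MPa, ρ = 1316 kg/m³
  candidate A: σ_y = 335.0 MPa, ρ = 4531 kg/m³
  candidate X: σ_y = 41.40 MPa, ρ = 2544 kg/m³
  candidate W: M = 17.2×10⁻³
  candidate Y: M = 12.0×10⁻³
  candidate A: M = 10.6×10⁻³
  candidate V: M = 4.92×10⁻³
  candidate X: M = 4.70×10⁻³
Candidate W has the largest M.

candidate W, M = 17.2×10⁻³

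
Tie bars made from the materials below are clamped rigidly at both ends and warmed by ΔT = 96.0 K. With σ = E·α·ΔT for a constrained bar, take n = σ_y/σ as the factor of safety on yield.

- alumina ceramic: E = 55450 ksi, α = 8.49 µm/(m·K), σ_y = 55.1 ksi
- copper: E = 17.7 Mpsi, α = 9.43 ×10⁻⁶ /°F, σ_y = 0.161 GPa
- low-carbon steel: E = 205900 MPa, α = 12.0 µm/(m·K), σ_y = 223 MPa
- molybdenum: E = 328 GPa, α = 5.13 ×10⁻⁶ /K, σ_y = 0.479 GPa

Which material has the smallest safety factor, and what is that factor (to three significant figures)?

copper, n = 0.810

Per material, after unit conversion:
  alumina ceramic: E = 382.3, α = 8.49, σ_y = 379.9 → σ = 312 MPa, n = 1.22
  copper: E = 122.0, α = 17.0, σ_y = 161.0 → σ = 199 MPa, n = 0.810
  low-carbon steel: E = 205.9, α = 12.0, σ_y = 223.0 → σ = 237 MPa, n = 0.940
  molybdenum: E = 328.0, α = 5.13, σ_y = 479.0 → σ = 162 MPa, n = 2.97
The minimum is copper at n = 0.810.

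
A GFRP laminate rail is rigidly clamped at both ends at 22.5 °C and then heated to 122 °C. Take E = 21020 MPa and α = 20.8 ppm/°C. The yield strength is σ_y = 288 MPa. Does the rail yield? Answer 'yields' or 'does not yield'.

E = 21020 MPa = 21.02 GPa.
ΔT = 99.50 K. Constrained thermal stress σ = E·α·ΔT = 21.02×10³ MPa × 20.8×10⁻⁶ × 99.50 = 43.5 MPa (compressive).
Compare to σ_y = 288 MPa: σ < σ_y, so it does not yield.

does not yield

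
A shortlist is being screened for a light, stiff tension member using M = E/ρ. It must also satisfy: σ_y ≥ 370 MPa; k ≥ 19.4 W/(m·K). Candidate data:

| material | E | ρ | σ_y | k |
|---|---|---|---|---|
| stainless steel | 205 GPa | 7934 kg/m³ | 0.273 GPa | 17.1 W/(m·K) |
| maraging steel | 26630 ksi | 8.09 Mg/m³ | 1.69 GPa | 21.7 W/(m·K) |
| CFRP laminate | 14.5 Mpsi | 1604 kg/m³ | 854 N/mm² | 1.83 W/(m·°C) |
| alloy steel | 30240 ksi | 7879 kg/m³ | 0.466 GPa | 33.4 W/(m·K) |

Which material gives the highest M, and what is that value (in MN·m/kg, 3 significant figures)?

Screen on constraints: σ_y ≥ 370 MPa; k ≥ 19.4 W/(m·K). Survivors: maraging steel, alloy steel.
Normalizing units and computing the index:
  maraging steel: E = 183.6 GPa, ρ = 8090 kg/m³
  alloy steel: E = 208.5 GPa, ρ = 7879 kg/m³
  alloy steel: M = 26.5 MN·m/kg
  maraging steel: M = 22.7 MN·m/kg
The maximum is for alloy steel.

alloy steel, M = 26.5 MN·m/kg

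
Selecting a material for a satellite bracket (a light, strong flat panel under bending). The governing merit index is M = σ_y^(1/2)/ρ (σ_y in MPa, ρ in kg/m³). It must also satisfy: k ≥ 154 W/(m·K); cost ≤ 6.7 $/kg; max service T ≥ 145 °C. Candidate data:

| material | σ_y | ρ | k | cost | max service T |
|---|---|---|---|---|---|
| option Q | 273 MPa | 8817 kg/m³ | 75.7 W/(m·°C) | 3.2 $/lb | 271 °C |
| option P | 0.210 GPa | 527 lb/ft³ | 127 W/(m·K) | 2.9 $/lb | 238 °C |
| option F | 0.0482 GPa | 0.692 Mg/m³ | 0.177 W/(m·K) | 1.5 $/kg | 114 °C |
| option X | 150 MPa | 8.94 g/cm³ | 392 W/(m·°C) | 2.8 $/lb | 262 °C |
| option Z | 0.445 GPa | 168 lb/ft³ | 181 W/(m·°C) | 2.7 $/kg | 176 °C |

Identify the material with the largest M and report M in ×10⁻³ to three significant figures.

Screen on constraints: k ≥ 154 W/(m·K); cost ≤ 6.7 $/kg; max service T ≥ 145 °C. Survivors: option X, option Z.
In SI units:
  option X: σ_y = 150.0 MPa, ρ = 8940 kg/m³
  option Z: σ_y = 445.0 MPa, ρ = 2691 kg/m³
  option Z: M = 7.84×10⁻³
  option X: M = 1.37×10⁻³
Option Z has the largest M.

option Z, M = 7.84×10⁻³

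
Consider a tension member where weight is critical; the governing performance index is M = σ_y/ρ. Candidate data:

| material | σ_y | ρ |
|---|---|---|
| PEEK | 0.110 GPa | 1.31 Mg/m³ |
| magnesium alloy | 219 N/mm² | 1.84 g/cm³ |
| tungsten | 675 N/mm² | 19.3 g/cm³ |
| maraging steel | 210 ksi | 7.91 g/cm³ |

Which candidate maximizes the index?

maraging steel

In SI units:
  PEEK: σ_y = 110.0 MPa, ρ = 1310 kg/m³
  magnesium alloy: σ_y = 219.0 MPa, ρ = 1840 kg/m³
  tungsten: σ_y = 675.0 MPa, ρ = 19300 kg/m³
  maraging steel: σ_y = 1448 MPa, ρ = 7910 kg/m³
  maraging steel: M = 183 kN·m/kg
  magnesium alloy: M = 119 kN·m/kg
  PEEK: M = 84.0 kN·m/kg
  tungsten: M = 35.0 kN·m/kg
Maraging steel has the largest M.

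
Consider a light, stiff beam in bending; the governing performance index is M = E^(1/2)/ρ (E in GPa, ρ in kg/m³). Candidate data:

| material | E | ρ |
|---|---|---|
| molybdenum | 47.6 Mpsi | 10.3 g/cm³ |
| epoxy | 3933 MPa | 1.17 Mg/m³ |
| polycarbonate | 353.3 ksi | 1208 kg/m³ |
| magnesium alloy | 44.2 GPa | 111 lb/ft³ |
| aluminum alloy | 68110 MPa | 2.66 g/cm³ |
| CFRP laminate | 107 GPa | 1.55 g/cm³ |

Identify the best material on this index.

CFRP laminate

In SI units:
  molybdenum: E = 328.2 GPa, ρ = 10300 kg/m³
  epoxy: E = 3.933 GPa, ρ = 1170 kg/m³
  polycarbonate: E = 2.436 GPa, ρ = 1208 kg/m³
  magnesium alloy: E = 44.20 GPa, ρ = 1778 kg/m³
  aluminum alloy: E = 68.11 GPa, ρ = 2660 kg/m³
  CFRP laminate: E = 107.0 GPa, ρ = 1550 kg/m³
  CFRP laminate: M = 6.67×10⁻³
  magnesium alloy: M = 3.74×10⁻³
  aluminum alloy: M = 3.10×10⁻³
  molybdenum: M = 1.76×10⁻³
  epoxy: M = 1.70×10⁻³
  polycarbonate: M = 1.29×10⁻³
CFRP laminate has the largest M.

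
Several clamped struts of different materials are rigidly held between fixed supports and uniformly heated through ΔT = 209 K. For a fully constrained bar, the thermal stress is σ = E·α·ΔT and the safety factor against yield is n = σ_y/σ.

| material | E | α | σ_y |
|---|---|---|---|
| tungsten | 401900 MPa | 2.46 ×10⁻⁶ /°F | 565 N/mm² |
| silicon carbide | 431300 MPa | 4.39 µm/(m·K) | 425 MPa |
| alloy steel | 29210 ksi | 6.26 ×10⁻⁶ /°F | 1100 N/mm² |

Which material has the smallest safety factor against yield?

In consistent units (E in GPa, α in ×10⁻⁶/K, σ_y in MPa):
  tungsten: E = 401.9, α = 4.43, σ_y = 565.0 → σ = 372 MPa, n = 1.52
  silicon carbide: E = 431.3, α = 4.39, σ_y = 425.0 → σ = 396 MPa, n = 1.07
  alloy steel: E = 201.4, α = 11.3, σ_y = 1100 → σ = 474 MPa, n = 2.32
The minimum is silicon carbide at n = 1.07.

silicon carbide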